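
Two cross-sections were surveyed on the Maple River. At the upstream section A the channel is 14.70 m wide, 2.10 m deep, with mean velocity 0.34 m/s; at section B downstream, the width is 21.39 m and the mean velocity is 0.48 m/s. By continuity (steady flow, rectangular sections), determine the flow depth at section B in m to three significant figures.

1.02 m

Q = A₁V₁ = (14.70×2.10) × 0.34 = 10.50 m³/s
d₂ = Q/(b₂ V₂) = 10.50/(21.39×0.48) = 1.022 m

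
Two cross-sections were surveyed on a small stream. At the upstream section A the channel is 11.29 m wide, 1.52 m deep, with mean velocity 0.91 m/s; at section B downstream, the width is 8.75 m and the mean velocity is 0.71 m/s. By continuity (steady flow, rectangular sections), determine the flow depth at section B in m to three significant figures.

Q = A₁V₁ = (11.29×1.52) × 0.91 = 15.62 m³/s
d₂ = Q/(b₂ V₂) = 15.62/(8.75×0.71) = 2.514 m

2.51 m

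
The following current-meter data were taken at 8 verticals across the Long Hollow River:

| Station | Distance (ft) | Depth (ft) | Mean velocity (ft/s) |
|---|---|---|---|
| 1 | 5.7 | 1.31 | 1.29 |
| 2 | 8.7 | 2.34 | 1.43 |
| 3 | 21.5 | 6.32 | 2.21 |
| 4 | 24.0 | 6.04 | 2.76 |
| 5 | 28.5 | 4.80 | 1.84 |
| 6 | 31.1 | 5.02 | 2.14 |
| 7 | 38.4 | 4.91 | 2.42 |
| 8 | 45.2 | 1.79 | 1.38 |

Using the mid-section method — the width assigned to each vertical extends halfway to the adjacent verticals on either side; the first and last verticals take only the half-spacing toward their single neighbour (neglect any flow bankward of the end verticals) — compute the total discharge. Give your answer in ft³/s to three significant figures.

w_1 = (8.7 − 5.7)/2 = 1.5 ft; q_1 = 1.29 × 1.31 × 1.5 = 2.535 ft³/s
w_2 = (21.5 − 5.7)/2 = 7.9 ft; q_2 = 1.43 × 2.34 × 7.9 = 26.43 ft³/s
w_3 = (24.0 − 8.7)/2 = 7.65 ft; q_3 = 2.21 × 6.32 × 7.65 = 106.8 ft³/s
w_4 = (28.5 − 21.5)/2 = 3.5 ft; q_4 = 2.76 × 6.04 × 3.5 = 58.35 ft³/s
w_5 = (31.1 − 24.0)/2 = 3.55 ft; q_5 = 1.84 × 4.80 × 3.55 = 31.35 ft³/s
w_6 = (38.4 − 28.5)/2 = 4.95 ft; q_6 = 2.14 × 5.02 × 4.95 = 53.18 ft³/s
w_7 = (45.2 − 31.1)/2 = 7.05 ft; q_7 = 2.42 × 4.91 × 7.05 = 83.77 ft³/s
w_8 = (45.2 − 38.4)/2 = 3.4 ft; q_8 = 1.38 × 1.79 × 3.4 = 8.399 ft³/s
Q = Σ qᵢ = 370.9 ft³/s

371 ft³/s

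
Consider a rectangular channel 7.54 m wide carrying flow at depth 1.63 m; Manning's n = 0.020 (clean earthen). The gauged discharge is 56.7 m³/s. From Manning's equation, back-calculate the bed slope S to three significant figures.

0.00717

A = b·y = 7.54 × 1.63 = 12.29 m²
P = b + 2y = 7.54 + 2×1.63 = 10.80 m
R = A/P = 12.29/10.80 = 1.138 m
S = (Q·n / (1·A·R^(2/3)))² = (56.7×0.020 / (1×12.29×1.090))² = 0.007166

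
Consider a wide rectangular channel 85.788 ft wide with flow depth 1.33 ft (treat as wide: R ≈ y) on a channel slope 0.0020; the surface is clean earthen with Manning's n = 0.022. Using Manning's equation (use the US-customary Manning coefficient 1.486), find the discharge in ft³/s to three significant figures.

A = b·y = 85.788 × 1.33 = 114.1 ft²
Wide channel: R ≈ y = 1.33 ft
Q = (1.486/n)·A·R^(2/3)·S^(1/2) = (1.486/0.022) × 114.1 × 1.330^(2/3) × 0.0020^(1/2) = 416.8 ft³/s

417 ft³/s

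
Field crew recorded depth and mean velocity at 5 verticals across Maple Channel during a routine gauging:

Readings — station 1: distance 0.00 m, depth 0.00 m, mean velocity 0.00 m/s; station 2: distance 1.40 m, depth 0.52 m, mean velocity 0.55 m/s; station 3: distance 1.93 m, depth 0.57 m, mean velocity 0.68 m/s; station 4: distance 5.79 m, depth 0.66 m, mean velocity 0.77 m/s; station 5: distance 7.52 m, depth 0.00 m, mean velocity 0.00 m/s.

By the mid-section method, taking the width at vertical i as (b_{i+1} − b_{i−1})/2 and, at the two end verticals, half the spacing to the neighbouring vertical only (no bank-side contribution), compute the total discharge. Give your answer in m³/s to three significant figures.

w_2 = (1.93 − 0.00)/2 = 0.965 m; q_2 = 0.55 × 0.52 × 0.965 = 0.2760 m³/s
w_3 = (5.79 − 1.40)/2 = 2.195 m; q_3 = 0.68 × 0.57 × 2.195 = 0.8508 m³/s
w_4 = (7.52 − 1.93)/2 = 2.795 m; q_4 = 0.77 × 0.66 × 2.795 = 1.420 m³/s
Stations 1, 5 contribute zero (depth or velocity is 0).
Q = Σ qᵢ = 2.547 m³/s

2.55 m³/s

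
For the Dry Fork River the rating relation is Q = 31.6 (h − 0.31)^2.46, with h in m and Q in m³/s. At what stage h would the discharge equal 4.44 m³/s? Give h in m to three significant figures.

0.760 m

h − h₀ = (Q/C)^(1/b) = (4.44/31.6)^(1/2.46) = 0.4503 m
h = 0.31 + 0.4503 = 0.7603 m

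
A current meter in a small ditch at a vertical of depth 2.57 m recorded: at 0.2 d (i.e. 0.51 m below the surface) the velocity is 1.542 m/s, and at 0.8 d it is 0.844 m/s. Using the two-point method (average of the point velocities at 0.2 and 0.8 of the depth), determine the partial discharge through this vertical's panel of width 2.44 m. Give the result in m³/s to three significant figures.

7.48 m³/s

v̄ = (1.542 + 0.844) / 2 = 1.193 m/s
q = v̄ × d × w = 1.193 × 2.57 × 2.44 = 7.481 m³/s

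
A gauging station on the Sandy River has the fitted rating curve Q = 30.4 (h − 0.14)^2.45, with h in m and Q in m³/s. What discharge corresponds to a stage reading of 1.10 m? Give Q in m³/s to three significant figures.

27.5 m³/s

Q = 30.4 × (1.10 − 0.14)^2.45 = 30.4 × 0.96^2.45 = 27.51 m³/s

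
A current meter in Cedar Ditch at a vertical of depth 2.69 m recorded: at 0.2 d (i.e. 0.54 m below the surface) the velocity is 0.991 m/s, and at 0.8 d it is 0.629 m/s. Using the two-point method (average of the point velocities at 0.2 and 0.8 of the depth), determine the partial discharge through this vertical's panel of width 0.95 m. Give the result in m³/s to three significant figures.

2.07 m³/s

v̄ = (0.991 + 0.629) / 2 = 0.8100 m/s
q = v̄ × d × w = 0.8100 × 2.69 × 0.95 = 2.070 m³/s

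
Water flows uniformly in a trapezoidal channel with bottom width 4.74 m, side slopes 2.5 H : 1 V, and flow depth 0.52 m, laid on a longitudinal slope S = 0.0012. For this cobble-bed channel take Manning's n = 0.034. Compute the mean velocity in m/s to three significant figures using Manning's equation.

A = (b + z·y)·y = (4.74 + 2.5×0.52)×0.52 = 3.141 m²
P = b + 2y√(1+z²) = 4.74 + 2×0.52×√(1+2.5²) = 7.540 m
R = A/P = 3.141/7.540 = 0.4165 m
Q = (1/n)·A·R^(2/3)·S^(1/2) = (1/0.034) × 3.141 × 0.4165^(2/3) × 0.0012^(1/2) = 1.785 m³/s
V = Q/A = 1.785/3.141 = 0.5683 m/s

0.568 m/s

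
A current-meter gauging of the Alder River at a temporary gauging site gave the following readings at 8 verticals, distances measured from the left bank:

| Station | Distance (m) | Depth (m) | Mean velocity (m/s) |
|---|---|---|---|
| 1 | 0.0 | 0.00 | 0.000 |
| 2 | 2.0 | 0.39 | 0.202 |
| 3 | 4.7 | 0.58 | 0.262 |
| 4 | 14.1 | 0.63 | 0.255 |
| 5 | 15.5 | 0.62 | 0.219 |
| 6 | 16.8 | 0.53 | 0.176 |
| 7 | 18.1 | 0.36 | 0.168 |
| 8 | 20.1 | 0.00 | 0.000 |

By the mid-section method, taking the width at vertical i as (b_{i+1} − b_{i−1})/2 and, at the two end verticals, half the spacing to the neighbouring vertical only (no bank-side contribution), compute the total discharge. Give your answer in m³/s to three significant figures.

w_2 = (4.7 − 0.0)/2 = 2.35 m; q_2 = 0.202 × 0.39 × 2.35 = 0.1851 m³/s
w_3 = (14.1 − 2.0)/2 = 6.05 m; q_3 = 0.262 × 0.58 × 6.05 = 0.9194 m³/s
w_4 = (15.5 − 4.7)/2 = 5.4 m; q_4 = 0.255 × 0.63 × 5.4 = 0.8675 m³/s
w_5 = (16.8 − 14.1)/2 = 1.35 m; q_5 = 0.219 × 0.62 × 1.35 = 0.1833 m³/s
w_6 = (18.1 − 15.5)/2 = 1.3 m; q_6 = 0.176 × 0.53 × 1.3 = 0.1213 m³/s
w_7 = (20.1 − 16.8)/2 = 1.65 m; q_7 = 0.168 × 0.36 × 1.65 = 0.09979 m³/s
Stations 1, 8 contribute zero (depth or velocity is 0).
Q = Σ qᵢ = 2.376 m³/s

2.38 m³/s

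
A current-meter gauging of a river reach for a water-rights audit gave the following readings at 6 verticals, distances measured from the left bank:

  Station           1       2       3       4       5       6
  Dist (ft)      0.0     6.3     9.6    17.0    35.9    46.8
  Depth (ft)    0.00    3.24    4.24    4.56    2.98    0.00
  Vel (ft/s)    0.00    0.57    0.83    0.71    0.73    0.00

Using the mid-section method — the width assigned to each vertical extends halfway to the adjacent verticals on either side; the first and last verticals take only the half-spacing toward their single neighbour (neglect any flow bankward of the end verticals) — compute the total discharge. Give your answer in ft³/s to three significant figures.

w_2 = (9.6 − 0.0)/2 = 4.8 ft; q_2 = 0.57 × 3.24 × 4.8 = 8.865 ft³/s
w_3 = (17.0 − 6.3)/2 = 5.35 ft; q_3 = 0.83 × 4.24 × 5.35 = 18.83 ft³/s
w_4 = (35.9 − 9.6)/2 = 13.15 ft; q_4 = 0.71 × 4.56 × 13.15 = 42.57 ft³/s
w_5 = (46.8 − 17.0)/2 = 14.9 ft; q_5 = 0.73 × 2.98 × 14.9 = 32.41 ft³/s
Stations 1, 6 contribute zero (depth or velocity is 0).
Q = Σ qᵢ = 102.7 ft³/s

103 ft³/s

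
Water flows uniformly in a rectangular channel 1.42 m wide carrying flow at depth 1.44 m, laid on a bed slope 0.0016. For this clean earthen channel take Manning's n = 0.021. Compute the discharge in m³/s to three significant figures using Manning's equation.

A = b·y = 1.42 × 1.44 = 2.045 m²
P = b + 2y = 1.42 + 2×1.44 = 4.300 m
R = A/P = 2.045/4.300 = 0.4755 m
Q = (1/n)·A·R^(2/3)·S^(1/2) = (1/0.021) × 2.045 × 0.4755^(2/3) × 0.0016^(1/2) = 2.373 m³/s

2.37 m³/s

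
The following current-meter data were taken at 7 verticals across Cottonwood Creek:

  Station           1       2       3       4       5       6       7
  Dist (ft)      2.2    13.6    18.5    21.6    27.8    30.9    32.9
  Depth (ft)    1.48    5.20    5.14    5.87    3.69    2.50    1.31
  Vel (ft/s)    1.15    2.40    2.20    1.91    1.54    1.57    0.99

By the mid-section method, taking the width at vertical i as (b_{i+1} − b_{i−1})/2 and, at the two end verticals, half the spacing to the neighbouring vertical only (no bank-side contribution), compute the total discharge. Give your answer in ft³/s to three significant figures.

247 ft³/s

w_1 = (13.6 − 2.2)/2 = 5.7 ft; q_1 = 1.15 × 1.48 × 5.7 = 9.701 ft³/s
w_2 = (18.5 − 2.2)/2 = 8.15 ft; q_2 = 2.40 × 5.20 × 8.15 = 101.7 ft³/s
w_3 = (21.6 − 13.6)/2 = 4 ft; q_3 = 2.20 × 5.14 × 4 = 45.23 ft³/s
w_4 = (27.8 − 18.5)/2 = 4.65 ft; q_4 = 1.91 × 5.87 × 4.65 = 52.13 ft³/s
w_5 = (30.9 − 21.6)/2 = 4.65 ft; q_5 = 1.54 × 3.69 × 4.65 = 26.42 ft³/s
w_6 = (32.9 − 27.8)/2 = 2.55 ft; q_6 = 1.57 × 2.50 × 2.55 = 10.01 ft³/s
w_7 = (32.9 − 30.9)/2 = 1 ft; q_7 = 0.99 × 1.31 × 1 = 1.297 ft³/s
Q = Σ qᵢ = 246.5 ft³/s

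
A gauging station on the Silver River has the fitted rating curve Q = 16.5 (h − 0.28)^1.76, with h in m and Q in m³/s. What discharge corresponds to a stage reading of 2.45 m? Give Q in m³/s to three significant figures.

64.5 m³/s

Q = 16.5 × (2.45 − 0.28)^1.76 = 16.5 × 2.17^1.76 = 64.51 m³/s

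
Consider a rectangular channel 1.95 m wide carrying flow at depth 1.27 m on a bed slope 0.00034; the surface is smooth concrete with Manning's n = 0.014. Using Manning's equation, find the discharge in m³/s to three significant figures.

A = b·y = 1.95 × 1.27 = 2.477 m²
P = b + 2y = 1.95 + 2×1.27 = 4.490 m
R = A/P = 2.477/4.490 = 0.5516 m
Q = (1/n)·A·R^(2/3)·S^(1/2) = (1/0.014) × 2.477 × 0.5516^(2/3) × 0.00034^(1/2) = 2.194 m³/s

2.19 m³/s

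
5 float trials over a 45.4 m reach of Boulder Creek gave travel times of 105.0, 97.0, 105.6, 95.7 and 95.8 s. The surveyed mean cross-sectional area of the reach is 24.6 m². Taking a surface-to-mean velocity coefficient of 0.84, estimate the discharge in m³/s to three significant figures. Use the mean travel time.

t̄ = (105.0 + 97.0 + 105.6 + 95.7 + 95.8) / 5 = 99.82 s
v_surface = L / t̄ = 45.4 / 99.82 = 0.4548 m/s
v_mean = 0.84 × 0.4548 = 0.3820 m/s
Q = A × v_mean = 24.6 × 0.3820 = 9.398 m³/s

9.40 m³/s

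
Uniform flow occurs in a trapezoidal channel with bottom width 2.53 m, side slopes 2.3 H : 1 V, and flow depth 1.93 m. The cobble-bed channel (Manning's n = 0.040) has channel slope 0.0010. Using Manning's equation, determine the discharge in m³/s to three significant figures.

A = (b + z·y)·y = (2.53 + 2.3×1.93)×1.93 = 13.45 m²
P = b + 2y√(1+z²) = 2.53 + 2×1.93×√(1+2.3²) = 12.21 m
R = A/P = 13.45/12.21 = 1.101 m
Q = (1/n)·A·R^(2/3)·S^(1/2) = (1/0.040) × 13.45 × 1.101^(2/3) × 0.0010^(1/2) = 11.34 m³/s

11.3 m³/s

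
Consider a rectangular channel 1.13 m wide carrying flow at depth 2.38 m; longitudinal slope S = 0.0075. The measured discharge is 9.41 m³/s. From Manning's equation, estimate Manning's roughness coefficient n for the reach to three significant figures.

0.0147

A = b·y = 1.13 × 2.38 = 2.689 m²
P = b + 2y = 1.13 + 2×2.38 = 5.890 m
R = A/P = 2.689/5.890 = 0.4566 m
n = (1/Q)·A·R^(2/3)·S^(1/2) = (1/9.41) × 2.689 × 0.5930 × 0.08660 = 0.01468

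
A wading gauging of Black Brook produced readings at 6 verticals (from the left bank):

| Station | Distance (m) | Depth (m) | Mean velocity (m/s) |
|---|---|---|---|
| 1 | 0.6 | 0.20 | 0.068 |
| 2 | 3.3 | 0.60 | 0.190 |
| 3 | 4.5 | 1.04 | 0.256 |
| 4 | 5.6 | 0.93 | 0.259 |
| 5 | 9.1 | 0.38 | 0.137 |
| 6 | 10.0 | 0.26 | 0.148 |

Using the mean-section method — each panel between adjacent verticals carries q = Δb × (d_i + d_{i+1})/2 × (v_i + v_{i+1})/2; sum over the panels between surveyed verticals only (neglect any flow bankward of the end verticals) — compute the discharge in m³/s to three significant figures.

1.13 m³/s

Panel 1-2: Δb = 2.7 m, d̄ = (0.20+0.60)/2 = 0.4, v̄ = (0.068+0.190)/2 = 0.129 → q = 2.7×0.4×0.129 = 0.1393 m³/s
Panel 2-3: Δb = 1.2 m, d̄ = (0.60+1.04)/2 = 0.82, v̄ = (0.190+0.256)/2 = 0.223 → q = 1.2×0.82×0.223 = 0.2194 m³/s
Panel 3-4: Δb = 1.1 m, d̄ = (1.04+0.93)/2 = 0.985, v̄ = (0.256+0.259)/2 = 0.2575 → q = 1.1×0.985×0.2575 = 0.2790 m³/s
Panel 4-5: Δb = 3.5 m, d̄ = (0.93+0.38)/2 = 0.655, v̄ = (0.259+0.137)/2 = 0.198 → q = 3.5×0.655×0.198 = 0.4539 m³/s
Panel 5-6: Δb = 0.9 m, d̄ = (0.38+0.26)/2 = 0.32, v̄ = (0.137+0.148)/2 = 0.1425 → q = 0.9×0.32×0.1425 = 0.04104 m³/s
Q = Σ q = 1.133 m³/s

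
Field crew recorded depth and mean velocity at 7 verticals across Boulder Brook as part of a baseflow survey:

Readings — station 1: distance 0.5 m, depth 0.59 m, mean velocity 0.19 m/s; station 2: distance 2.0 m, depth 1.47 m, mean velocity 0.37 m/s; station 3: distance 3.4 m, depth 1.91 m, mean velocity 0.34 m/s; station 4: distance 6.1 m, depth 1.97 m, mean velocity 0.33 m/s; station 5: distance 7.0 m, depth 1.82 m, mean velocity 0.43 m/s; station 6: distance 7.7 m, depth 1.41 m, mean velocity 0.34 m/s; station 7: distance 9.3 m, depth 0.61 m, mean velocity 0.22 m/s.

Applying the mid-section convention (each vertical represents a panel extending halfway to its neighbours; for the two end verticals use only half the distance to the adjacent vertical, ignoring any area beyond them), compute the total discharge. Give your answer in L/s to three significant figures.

4660 L/s

w_1 = (2.0 − 0.5)/2 = 0.75 m; q_1 = 0.19 × 0.59 × 0.75 = 0.08408 m³/s
w_2 = (3.4 − 0.5)/2 = 1.45 m; q_2 = 0.37 × 1.47 × 1.45 = 0.7887 m³/s
w_3 = (6.1 − 2.0)/2 = 2.05 m; q_3 = 0.34 × 1.91 × 2.05 = 1.331 m³/s
w_4 = (7.0 − 3.4)/2 = 1.8 m; q_4 = 0.33 × 1.97 × 1.8 = 1.170 m³/s
w_5 = (7.7 − 6.1)/2 = 0.8 m; q_5 = 0.43 × 1.82 × 0.8 = 0.6261 m³/s
w_6 = (9.3 − 7.0)/2 = 1.15 m; q_6 = 0.34 × 1.41 × 1.15 = 0.5513 m³/s
w_7 = (9.3 − 7.7)/2 = 0.8 m; q_7 = 0.22 × 0.61 × 0.8 = 0.1074 m³/s
Q = Σ qᵢ = 4.659 m³/s
= 4.659 × 1000 = 4659 L/s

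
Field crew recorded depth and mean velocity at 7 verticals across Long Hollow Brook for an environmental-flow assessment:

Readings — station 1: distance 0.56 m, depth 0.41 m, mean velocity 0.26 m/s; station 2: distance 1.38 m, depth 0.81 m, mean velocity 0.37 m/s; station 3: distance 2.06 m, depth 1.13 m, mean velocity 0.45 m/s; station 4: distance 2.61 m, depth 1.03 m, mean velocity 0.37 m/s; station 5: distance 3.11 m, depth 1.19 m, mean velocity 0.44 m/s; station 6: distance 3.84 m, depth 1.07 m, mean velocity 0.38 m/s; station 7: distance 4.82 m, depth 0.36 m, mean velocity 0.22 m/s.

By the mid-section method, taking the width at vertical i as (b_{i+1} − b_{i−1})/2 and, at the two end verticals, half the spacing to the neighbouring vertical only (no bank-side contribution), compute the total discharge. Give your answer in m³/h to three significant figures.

w_1 = (1.38 − 0.56)/2 = 0.41 m; q_1 = 0.26 × 0.41 × 0.41 = 0.04371 m³/s
w_2 = (2.06 − 0.56)/2 = 0.75 m; q_2 = 0.37 × 0.81 × 0.75 = 0.2248 m³/s
w_3 = (2.61 − 1.38)/2 = 0.615 m; q_3 = 0.45 × 1.13 × 0.615 = 0.3127 m³/s
w_4 = (3.11 − 2.06)/2 = 0.525 m; q_4 = 0.37 × 1.03 × 0.525 = 0.2001 m³/s
w_5 = (3.84 − 2.61)/2 = 0.615 m; q_5 = 0.44 × 1.19 × 0.615 = 0.3220 m³/s
w_6 = (4.82 − 3.11)/2 = 0.855 m; q_6 = 0.38 × 1.07 × 0.855 = 0.3476 m³/s
w_7 = (4.82 − 3.84)/2 = 0.49 m; q_7 = 0.22 × 0.36 × 0.49 = 0.03881 m³/s
Q = Σ qᵢ = 1.490 m³/s
= 1.490 × 3600 = 5363 m³/h

5360 m³/h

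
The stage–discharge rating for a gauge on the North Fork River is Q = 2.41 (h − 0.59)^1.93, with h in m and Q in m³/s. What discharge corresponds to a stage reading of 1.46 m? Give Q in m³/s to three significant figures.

1.84 m³/s

Q = 2.41 × (1.46 − 0.59)^1.93 = 2.41 × 0.87^1.93 = 1.842 m³/s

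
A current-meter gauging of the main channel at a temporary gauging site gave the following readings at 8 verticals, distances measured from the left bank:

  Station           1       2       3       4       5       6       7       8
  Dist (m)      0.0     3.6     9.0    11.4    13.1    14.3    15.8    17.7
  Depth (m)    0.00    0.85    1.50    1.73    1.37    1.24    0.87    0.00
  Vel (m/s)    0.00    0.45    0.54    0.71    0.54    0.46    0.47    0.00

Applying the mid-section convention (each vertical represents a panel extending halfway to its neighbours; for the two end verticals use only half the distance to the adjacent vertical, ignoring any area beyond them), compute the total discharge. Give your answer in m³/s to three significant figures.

9.94 m³/s

w_2 = (9.0 − 0.0)/2 = 4.5 m; q_2 = 0.45 × 0.85 × 4.5 = 1.721 m³/s
w_3 = (11.4 − 3.6)/2 = 3.9 m; q_3 = 0.54 × 1.50 × 3.9 = 3.159 m³/s
w_4 = (13.1 − 9.0)/2 = 2.05 m; q_4 = 0.71 × 1.73 × 2.05 = 2.518 m³/s
w_5 = (14.3 − 11.4)/2 = 1.45 m; q_5 = 0.54 × 1.37 × 1.45 = 1.073 m³/s
w_6 = (15.8 − 13.1)/2 = 1.35 m; q_6 = 0.46 × 1.24 × 1.35 = 0.7700 m³/s
w_7 = (17.7 − 14.3)/2 = 1.7 m; q_7 = 0.47 × 0.87 × 1.7 = 0.6951 m³/s
Stations 1, 8 contribute zero (depth or velocity is 0).
Q = Σ qᵢ = 9.936 m³/s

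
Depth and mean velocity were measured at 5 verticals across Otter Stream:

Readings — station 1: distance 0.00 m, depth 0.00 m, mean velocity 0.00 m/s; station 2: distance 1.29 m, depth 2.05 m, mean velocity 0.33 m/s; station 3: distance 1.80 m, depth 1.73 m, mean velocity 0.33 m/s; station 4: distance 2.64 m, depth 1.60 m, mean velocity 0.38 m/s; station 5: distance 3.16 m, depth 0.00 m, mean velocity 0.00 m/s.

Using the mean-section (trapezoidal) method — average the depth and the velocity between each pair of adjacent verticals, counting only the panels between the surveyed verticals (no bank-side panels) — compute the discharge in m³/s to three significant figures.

1.11 m³/s

Panel 1-2: Δb = 1.29 m, d̄ = (0.00+2.05)/2 = 1.025, v̄ = (0.00+0.33)/2 = 0.165 → q = 1.29×1.025×0.165 = 0.2182 m³/s
Panel 2-3: Δb = 0.51 m, d̄ = (2.05+1.73)/2 = 1.89, v̄ = (0.33+0.33)/2 = 0.33 → q = 0.51×1.89×0.33 = 0.3181 m³/s
Panel 3-4: Δb = 0.84 m, d̄ = (1.73+1.60)/2 = 1.665, v̄ = (0.33+0.38)/2 = 0.355 → q = 0.84×1.665×0.355 = 0.4965 m³/s
Panel 4-5: Δb = 0.52 m, d̄ = (1.60+0.00)/2 = 0.8, v̄ = (0.38+0.00)/2 = 0.19 → q = 0.52×0.8×0.19 = 0.07904 m³/s
Q = Σ q = 1.112 m³/s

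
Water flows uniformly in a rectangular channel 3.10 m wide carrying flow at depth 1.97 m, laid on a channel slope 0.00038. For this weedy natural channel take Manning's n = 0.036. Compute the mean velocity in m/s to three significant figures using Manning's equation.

0.493 m/s

A = b·y = 3.10 × 1.97 = 6.107 m²
P = b + 2y = 3.10 + 2×1.97 = 7.040 m
R = A/P = 6.107/7.040 = 0.8675 m
Q = (1/n)·A·R^(2/3)·S^(1/2) = (1/0.036) × 6.107 × 0.8675^(2/3) × 0.00038^(1/2) = 3.008 m³/s
V = Q/A = 3.008/6.107 = 0.4925 m/s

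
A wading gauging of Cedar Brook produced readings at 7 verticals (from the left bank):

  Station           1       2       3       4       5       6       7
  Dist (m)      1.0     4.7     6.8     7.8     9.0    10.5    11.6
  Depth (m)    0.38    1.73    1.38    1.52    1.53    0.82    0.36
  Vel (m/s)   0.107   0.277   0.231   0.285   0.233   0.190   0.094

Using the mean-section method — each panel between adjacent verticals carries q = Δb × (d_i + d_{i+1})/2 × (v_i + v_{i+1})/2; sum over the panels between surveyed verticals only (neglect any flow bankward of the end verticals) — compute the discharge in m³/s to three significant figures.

2.89 m³/s

Panel 1-2: Δb = 3.7 m, d̄ = (0.38+1.73)/2 = 1.055, v̄ = (0.107+0.277)/2 = 0.192 → q = 3.7×1.055×0.192 = 0.7495 m³/s
Panel 2-3: Δb = 2.1 m, d̄ = (1.73+1.38)/2 = 1.555, v̄ = (0.277+0.231)/2 = 0.254 → q = 2.1×1.555×0.254 = 0.8294 m³/s
Panel 3-4: Δb = 1 m, d̄ = (1.38+1.52)/2 = 1.45, v̄ = (0.231+0.285)/2 = 0.258 → q = 1×1.45×0.258 = 0.3741 m³/s
Panel 4-5: Δb = 1.2 m, d̄ = (1.52+1.53)/2 = 1.525, v̄ = (0.285+0.233)/2 = 0.259 → q = 1.2×1.525×0.259 = 0.4740 m³/s
Panel 5-6: Δb = 1.5 m, d̄ = (1.53+0.82)/2 = 1.175, v̄ = (0.233+0.190)/2 = 0.2115 → q = 1.5×1.175×0.2115 = 0.3728 m³/s
Panel 6-7: Δb = 1.1 m, d̄ = (0.82+0.36)/2 = 0.59, v̄ = (0.190+0.094)/2 = 0.142 → q = 1.1×0.59×0.142 = 0.09216 m³/s
Q = Σ q = 2.892 m³/s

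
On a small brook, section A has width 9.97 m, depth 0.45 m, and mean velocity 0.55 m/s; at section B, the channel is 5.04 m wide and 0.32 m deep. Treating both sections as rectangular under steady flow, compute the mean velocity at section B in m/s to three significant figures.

1.53 m/s

Q = A₁V₁ = (9.97×0.45) × 0.55 = 2.468 m³/s
A₂ = 5.04 × 0.32 = 1.613 m²
V₂ = Q/A₂ = 2.468/1.613 = 1.530 m/s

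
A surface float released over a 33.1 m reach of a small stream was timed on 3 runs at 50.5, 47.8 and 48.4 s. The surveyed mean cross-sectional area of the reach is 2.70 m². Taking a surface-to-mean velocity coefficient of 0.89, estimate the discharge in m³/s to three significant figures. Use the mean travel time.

t̄ = (50.5 + 47.8 + 48.4) / 3 = 48.9 s
v_surface = L / t̄ = 33.1 / 48.9 = 0.6769 m/s
v_mean = 0.89 × 0.6769 = 0.6024 m/s
Q = A × v_mean = 2.70 × 0.6024 = 1.627 m³/s

1.63 m³/s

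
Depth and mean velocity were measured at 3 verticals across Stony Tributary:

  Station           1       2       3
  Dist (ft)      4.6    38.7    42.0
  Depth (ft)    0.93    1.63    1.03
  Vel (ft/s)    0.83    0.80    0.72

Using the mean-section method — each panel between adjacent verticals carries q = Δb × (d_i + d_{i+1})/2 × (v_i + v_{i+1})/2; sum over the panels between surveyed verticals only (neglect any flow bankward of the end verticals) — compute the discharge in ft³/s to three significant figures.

Panel 1-2: Δb = 34.1 ft, d̄ = (0.93+1.63)/2 = 1.28, v̄ = (0.83+0.80)/2 = 0.815 → q = 34.1×1.28×0.815 = 35.57 ft³/s
Panel 2-3: Δb = 3.3 ft, d̄ = (1.63+1.03)/2 = 1.33, v̄ = (0.80+0.72)/2 = 0.76 → q = 3.3×1.33×0.76 = 3.336 ft³/s
Q = Σ q = 38.91 ft³/s

38.9 ft³/s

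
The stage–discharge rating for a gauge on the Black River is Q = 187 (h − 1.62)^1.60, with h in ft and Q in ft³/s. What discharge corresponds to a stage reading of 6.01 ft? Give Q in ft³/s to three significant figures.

Q = 187 × (6.01 − 1.62)^1.60 = 187 × 4.39^1.60 = 1994 ft³/s

1990 ft³/s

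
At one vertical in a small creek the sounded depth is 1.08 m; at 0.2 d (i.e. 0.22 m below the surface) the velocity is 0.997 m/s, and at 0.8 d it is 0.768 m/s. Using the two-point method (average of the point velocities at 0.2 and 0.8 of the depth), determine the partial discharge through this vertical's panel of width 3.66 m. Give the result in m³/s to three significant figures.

3.49 m³/s

v̄ = (0.997 + 0.768) / 2 = 0.8825 m/s
q = v̄ × d × w = 0.8825 × 1.08 × 3.66 = 3.488 m³/s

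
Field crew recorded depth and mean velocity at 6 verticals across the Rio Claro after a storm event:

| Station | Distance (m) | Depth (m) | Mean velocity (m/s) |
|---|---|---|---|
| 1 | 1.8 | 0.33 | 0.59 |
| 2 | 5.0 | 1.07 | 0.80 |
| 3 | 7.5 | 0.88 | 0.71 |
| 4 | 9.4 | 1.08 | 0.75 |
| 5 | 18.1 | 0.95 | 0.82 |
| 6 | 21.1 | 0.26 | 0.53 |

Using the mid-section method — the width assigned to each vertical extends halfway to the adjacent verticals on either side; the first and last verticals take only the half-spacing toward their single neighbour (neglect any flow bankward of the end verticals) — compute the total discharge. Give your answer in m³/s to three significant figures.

w_1 = (5.0 − 1.8)/2 = 1.6 m; q_1 = 0.59 × 0.33 × 1.6 = 0.3115 m³/s
w_2 = (7.5 − 1.8)/2 = 2.85 m; q_2 = 0.80 × 1.07 × 2.85 = 2.440 m³/s
w_3 = (9.4 − 5.0)/2 = 2.2 m; q_3 = 0.71 × 0.88 × 2.2 = 1.375 m³/s
w_4 = (18.1 − 7.5)/2 = 5.3 m; q_4 = 0.75 × 1.08 × 5.3 = 4.293 m³/s
w_5 = (21.1 − 9.4)/2 = 5.85 m; q_5 = 0.82 × 0.95 × 5.85 = 4.557 m³/s
w_6 = (21.1 − 18.1)/2 = 1.5 m; q_6 = 0.53 × 0.26 × 1.5 = 0.2067 m³/s
Q = Σ qᵢ = 13.18 m³/s

13.2 m³/s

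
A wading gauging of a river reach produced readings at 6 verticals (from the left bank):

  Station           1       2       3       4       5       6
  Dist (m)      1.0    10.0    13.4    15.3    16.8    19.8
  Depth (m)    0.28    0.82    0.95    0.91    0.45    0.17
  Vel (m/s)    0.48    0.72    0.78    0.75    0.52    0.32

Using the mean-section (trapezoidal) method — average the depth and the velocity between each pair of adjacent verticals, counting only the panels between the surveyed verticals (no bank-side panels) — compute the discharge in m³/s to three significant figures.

Panel 1-2: Δb = 9 m, d̄ = (0.28+0.82)/2 = 0.55, v̄ = (0.48+0.72)/2 = 0.6 → q = 9×0.55×0.6 = 2.970 m³/s
Panel 2-3: Δb = 3.4 m, d̄ = (0.82+0.95)/2 = 0.885, v̄ = (0.72+0.78)/2 = 0.75 → q = 3.4×0.885×0.75 = 2.257 m³/s
Panel 3-4: Δb = 1.9 m, d̄ = (0.95+0.91)/2 = 0.93, v̄ = (0.78+0.75)/2 = 0.765 → q = 1.9×0.93×0.765 = 1.352 m³/s
Panel 4-5: Δb = 1.5 m, d̄ = (0.91+0.45)/2 = 0.68, v̄ = (0.75+0.52)/2 = 0.635 → q = 1.5×0.68×0.635 = 0.6477 m³/s
Panel 5-6: Δb = 3 m, d̄ = (0.45+0.17)/2 = 0.31, v̄ = (0.52+0.32)/2 = 0.42 → q = 3×0.31×0.42 = 0.3906 m³/s
Q = Σ q = 7.617 m³/s

7.62 m³/s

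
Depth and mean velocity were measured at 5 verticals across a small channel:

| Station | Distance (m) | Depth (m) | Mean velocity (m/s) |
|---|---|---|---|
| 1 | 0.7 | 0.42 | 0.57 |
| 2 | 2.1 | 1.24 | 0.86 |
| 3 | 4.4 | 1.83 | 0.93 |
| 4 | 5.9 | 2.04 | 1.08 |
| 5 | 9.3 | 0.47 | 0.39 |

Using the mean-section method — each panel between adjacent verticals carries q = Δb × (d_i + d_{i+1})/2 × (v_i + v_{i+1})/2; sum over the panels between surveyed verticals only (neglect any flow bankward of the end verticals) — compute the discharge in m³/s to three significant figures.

10.0 m³/s

Panel 1-2: Δb = 1.4 m, d̄ = (0.42+1.24)/2 = 0.83, v̄ = (0.57+0.86)/2 = 0.715 → q = 1.4×0.83×0.715 = 0.8308 m³/s
Panel 2-3: Δb = 2.3 m, d̄ = (1.24+1.83)/2 = 1.535, v̄ = (0.86+0.93)/2 = 0.895 → q = 2.3×1.535×0.895 = 3.160 m³/s
Panel 3-4: Δb = 1.5 m, d̄ = (1.83+2.04)/2 = 1.935, v̄ = (0.93+1.08)/2 = 1.005 → q = 1.5×1.935×1.005 = 2.917 m³/s
Panel 4-5: Δb = 3.4 m, d̄ = (2.04+0.47)/2 = 1.255, v̄ = (1.08+0.39)/2 = 0.735 → q = 3.4×1.255×0.735 = 3.136 m³/s
Q = Σ q = 10.04 m³/s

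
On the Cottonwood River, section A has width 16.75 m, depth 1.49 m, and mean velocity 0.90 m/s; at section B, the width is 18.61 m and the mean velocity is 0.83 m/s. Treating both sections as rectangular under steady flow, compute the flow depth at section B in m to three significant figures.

1.45 m

Q = A₁V₁ = (16.75×1.49) × 0.90 = 22.46 m³/s
d₂ = Q/(b₂ V₂) = 22.46/(18.61×0.83) = 1.454 m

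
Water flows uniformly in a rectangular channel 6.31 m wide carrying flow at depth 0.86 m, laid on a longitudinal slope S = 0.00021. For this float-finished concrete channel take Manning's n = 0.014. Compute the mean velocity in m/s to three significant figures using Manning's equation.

A = b·y = 6.31 × 0.86 = 5.427 m²
P = b + 2y = 6.31 + 2×0.86 = 8.030 m
R = A/P = 5.427/8.030 = 0.6758 m
Q = (1/n)·A·R^(2/3)·S^(1/2) = (1/0.014) × 5.427 × 0.6758^(2/3) × 0.00021^(1/2) = 4.326 m³/s
V = Q/A = 4.326/5.427 = 0.7971 m/s

0.797 m/s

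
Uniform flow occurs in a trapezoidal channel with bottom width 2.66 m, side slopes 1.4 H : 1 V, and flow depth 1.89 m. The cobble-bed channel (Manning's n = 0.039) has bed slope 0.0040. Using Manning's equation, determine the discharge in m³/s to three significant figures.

17.3 m³/s

A = (b + z·y)·y = (2.66 + 1.4×1.89)×1.89 = 10.03 m²
P = b + 2y√(1+z²) = 2.66 + 2×1.89×√(1+1.4²) = 9.163 m
R = A/P = 10.03/9.163 = 1.094 m
Q = (1/n)·A·R^(2/3)·S^(1/2) = (1/0.039) × 10.03 × 1.094^(2/3) × 0.0040^(1/2) = 17.27 m³/s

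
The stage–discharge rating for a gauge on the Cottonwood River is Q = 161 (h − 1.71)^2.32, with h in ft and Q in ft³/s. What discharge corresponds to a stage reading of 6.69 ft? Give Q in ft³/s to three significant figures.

6670 ft³/s

Q = 161 × (6.69 − 1.71)^2.32 = 161 × 4.98^2.32 = 6674 ft³/s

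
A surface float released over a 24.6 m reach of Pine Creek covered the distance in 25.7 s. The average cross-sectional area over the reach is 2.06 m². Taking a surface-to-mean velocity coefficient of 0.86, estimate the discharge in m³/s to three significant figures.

v_surface = L / t̄ = 24.6 / 25.7 = 0.9572 m/s
v_mean = 0.86 × 0.9572 = 0.8232 m/s
Q = A × v_mean = 2.06 × 0.8232 = 1.696 m³/s

1.70 m³/s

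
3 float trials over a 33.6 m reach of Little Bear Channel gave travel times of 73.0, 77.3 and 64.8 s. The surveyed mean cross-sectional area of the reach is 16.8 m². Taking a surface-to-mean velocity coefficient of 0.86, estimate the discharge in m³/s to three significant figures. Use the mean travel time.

t̄ = (73.0 + 77.3 + 64.8) / 3 = 71.7 s
v_surface = L / t̄ = 33.6 / 71.7 = 0.4686 m/s
v_mean = 0.86 × 0.4686 = 0.4030 m/s
Q = A × v_mean = 16.8 × 0.4030 = 6.771 m³/s

6.77 m³/s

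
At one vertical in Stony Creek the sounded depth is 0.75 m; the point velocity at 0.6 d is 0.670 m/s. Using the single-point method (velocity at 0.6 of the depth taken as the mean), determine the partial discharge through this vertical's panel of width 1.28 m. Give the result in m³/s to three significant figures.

v̄ = v₀.₆ = 0.670 m/s
q = v̄ × d × w = 0.6700 × 0.75 × 1.28 = 0.6432 m³/s

0.643 m³/s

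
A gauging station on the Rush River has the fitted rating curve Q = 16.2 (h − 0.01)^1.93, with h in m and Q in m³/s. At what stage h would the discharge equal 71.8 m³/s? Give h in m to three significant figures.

h − h₀ = (Q/C)^(1/b) = (71.8/16.2)^(1/1.93) = 2.163 m
h = 0.01 + 2.163 = 2.173 m

2.17 m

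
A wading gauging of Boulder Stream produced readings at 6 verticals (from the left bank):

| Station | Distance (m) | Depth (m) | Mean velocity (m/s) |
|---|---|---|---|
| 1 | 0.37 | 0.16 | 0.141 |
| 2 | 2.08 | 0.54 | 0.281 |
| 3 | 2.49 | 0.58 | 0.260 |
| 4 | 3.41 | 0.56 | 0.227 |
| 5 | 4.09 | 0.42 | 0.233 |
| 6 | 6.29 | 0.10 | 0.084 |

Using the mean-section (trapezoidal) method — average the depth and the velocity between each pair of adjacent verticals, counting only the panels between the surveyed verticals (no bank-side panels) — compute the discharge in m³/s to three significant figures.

Panel 1-2: Δb = 1.71 m, d̄ = (0.16+0.54)/2 = 0.35, v̄ = (0.141+0.281)/2 = 0.211 → q = 1.71×0.35×0.211 = 0.1263 m³/s
Panel 2-3: Δb = 0.41 m, d̄ = (0.54+0.58)/2 = 0.56, v̄ = (0.281+0.260)/2 = 0.2705 → q = 0.41×0.56×0.2705 = 0.06211 m³/s
Panel 3-4: Δb = 0.92 m, d̄ = (0.58+0.56)/2 = 0.57, v̄ = (0.260+0.227)/2 = 0.2435 → q = 0.92×0.57×0.2435 = 0.1277 m³/s
Panel 4-5: Δb = 0.68 m, d̄ = (0.56+0.42)/2 = 0.49, v̄ = (0.227+0.233)/2 = 0.23 → q = 0.68×0.49×0.23 = 0.07664 m³/s
Panel 5-6: Δb = 2.2 m, d̄ = (0.42+0.10)/2 = 0.26, v̄ = (0.233+0.084)/2 = 0.1585 → q = 2.2×0.26×0.1585 = 0.09066 m³/s
Q = Σ q = 0.4834 m³/s

0.483 m³/s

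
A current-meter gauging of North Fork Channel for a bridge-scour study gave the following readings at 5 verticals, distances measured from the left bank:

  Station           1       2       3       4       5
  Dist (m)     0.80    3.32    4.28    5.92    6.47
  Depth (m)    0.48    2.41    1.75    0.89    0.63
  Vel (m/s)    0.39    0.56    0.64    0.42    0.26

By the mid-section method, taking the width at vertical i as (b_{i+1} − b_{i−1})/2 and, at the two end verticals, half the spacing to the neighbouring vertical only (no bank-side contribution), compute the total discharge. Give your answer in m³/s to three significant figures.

4.49 m³/s

w_1 = (3.32 − 0.80)/2 = 1.26 m; q_1 = 0.39 × 0.48 × 1.26 = 0.2359 m³/s
w_2 = (4.28 − 0.80)/2 = 1.74 m; q_2 = 0.56 × 2.41 × 1.74 = 2.348 m³/s
w_3 = (5.92 − 3.32)/2 = 1.3 m; q_3 = 0.64 × 1.75 × 1.3 = 1.456 m³/s
w_4 = (6.47 − 4.28)/2 = 1.095 m; q_4 = 0.42 × 0.89 × 1.095 = 0.4093 m³/s
w_5 = (6.47 − 5.92)/2 = 0.275 m; q_5 = 0.26 × 0.63 × 0.275 = 0.04505 m³/s
Q = Σ qᵢ = 4.495 m³/s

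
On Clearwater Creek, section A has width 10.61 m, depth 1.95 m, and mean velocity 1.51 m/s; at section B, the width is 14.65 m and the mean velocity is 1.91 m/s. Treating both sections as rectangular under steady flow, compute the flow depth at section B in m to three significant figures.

1.12 m

Q = A₁V₁ = (10.61×1.95) × 1.51 = 31.24 m³/s
d₂ = Q/(b₂ V₂) = 31.24/(14.65×1.91) = 1.116 m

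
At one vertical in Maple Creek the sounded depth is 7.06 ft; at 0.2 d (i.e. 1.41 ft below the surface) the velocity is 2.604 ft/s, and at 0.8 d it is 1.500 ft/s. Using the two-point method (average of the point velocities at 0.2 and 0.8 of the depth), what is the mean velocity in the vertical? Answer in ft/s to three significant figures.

2.05 ft/s

v̄ = (2.604 + 1.500) / 2 = 2.052 ft/s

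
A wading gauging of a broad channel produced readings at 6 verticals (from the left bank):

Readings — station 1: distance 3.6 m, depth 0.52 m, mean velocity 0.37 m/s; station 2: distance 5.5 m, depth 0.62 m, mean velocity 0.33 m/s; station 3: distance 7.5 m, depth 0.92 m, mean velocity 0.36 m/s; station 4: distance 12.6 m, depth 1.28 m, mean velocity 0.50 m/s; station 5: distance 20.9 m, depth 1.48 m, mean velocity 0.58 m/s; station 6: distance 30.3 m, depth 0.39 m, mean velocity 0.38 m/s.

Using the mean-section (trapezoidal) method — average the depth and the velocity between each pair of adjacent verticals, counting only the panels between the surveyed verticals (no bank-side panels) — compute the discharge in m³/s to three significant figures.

13.7 m³/s

Panel 1-2: Δb = 1.9 m, d̄ = (0.52+0.62)/2 = 0.57, v̄ = (0.37+0.33)/2 = 0.35 → q = 1.9×0.57×0.35 = 0.3791 m³/s
Panel 2-3: Δb = 2 m, d̄ = (0.62+0.92)/2 = 0.77, v̄ = (0.33+0.36)/2 = 0.345 → q = 2×0.77×0.345 = 0.5313 m³/s
Panel 3-4: Δb = 5.1 m, d̄ = (0.92+1.28)/2 = 1.1, v̄ = (0.36+0.50)/2 = 0.43 → q = 5.1×1.1×0.43 = 2.412 m³/s
Panel 4-5: Δb = 8.3 m, d̄ = (1.28+1.48)/2 = 1.38, v̄ = (0.50+0.58)/2 = 0.54 → q = 8.3×1.38×0.54 = 6.185 m³/s
Panel 5-6: Δb = 9.4 m, d̄ = (1.48+0.39)/2 = 0.935, v̄ = (0.58+0.38)/2 = 0.48 → q = 9.4×0.935×0.48 = 4.219 m³/s
Q = Σ q = 13.73 m³/s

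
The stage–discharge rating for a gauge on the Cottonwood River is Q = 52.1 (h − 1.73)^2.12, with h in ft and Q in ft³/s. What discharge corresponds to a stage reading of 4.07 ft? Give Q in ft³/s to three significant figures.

Q = 52.1 × (4.07 − 1.73)^2.12 = 52.1 × 2.34^2.12 = 315.9 ft³/s

316 ft³/s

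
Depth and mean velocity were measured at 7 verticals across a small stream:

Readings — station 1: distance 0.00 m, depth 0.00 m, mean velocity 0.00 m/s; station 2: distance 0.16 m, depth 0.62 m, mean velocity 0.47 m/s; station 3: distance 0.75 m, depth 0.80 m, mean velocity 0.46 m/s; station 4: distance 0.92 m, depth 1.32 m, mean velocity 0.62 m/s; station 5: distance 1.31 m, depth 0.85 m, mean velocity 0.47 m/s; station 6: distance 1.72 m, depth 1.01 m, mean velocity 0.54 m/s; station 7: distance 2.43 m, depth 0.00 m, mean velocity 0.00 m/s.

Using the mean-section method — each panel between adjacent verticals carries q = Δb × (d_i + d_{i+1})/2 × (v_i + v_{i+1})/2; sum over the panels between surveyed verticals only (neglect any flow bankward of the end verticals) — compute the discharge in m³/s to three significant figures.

Panel 1-2: Δb = 0.16 m, d̄ = (0.00+0.62)/2 = 0.31, v̄ = (0.00+0.47)/2 = 0.235 → q = 0.16×0.31×0.235 = 0.01166 m³/s
Panel 2-3: Δb = 0.59 m, d̄ = (0.62+0.80)/2 = 0.71, v̄ = (0.47+0.46)/2 = 0.465 → q = 0.59×0.71×0.465 = 0.1948 m³/s
Panel 3-4: Δb = 0.17 m, d̄ = (0.80+1.32)/2 = 1.06, v̄ = (0.46+0.62)/2 = 0.54 → q = 0.17×1.06×0.54 = 0.09731 m³/s
Panel 4-5: Δb = 0.39 m, d̄ = (1.32+0.85)/2 = 1.085, v̄ = (0.62+0.47)/2 = 0.545 → q = 0.39×1.085×0.545 = 0.2306 m³/s
Panel 5-6: Δb = 0.41 m, d̄ = (0.85+1.01)/2 = 0.93, v̄ = (0.47+0.54)/2 = 0.505 → q = 0.41×0.93×0.505 = 0.1926 m³/s
Panel 6-7: Δb = 0.71 m, d̄ = (1.01+0.00)/2 = 0.505, v̄ = (0.54+0.00)/2 = 0.27 → q = 0.71×0.505×0.27 = 0.09681 m³/s
Q = Σ q = 0.8237 m³/s

0.824 m³/s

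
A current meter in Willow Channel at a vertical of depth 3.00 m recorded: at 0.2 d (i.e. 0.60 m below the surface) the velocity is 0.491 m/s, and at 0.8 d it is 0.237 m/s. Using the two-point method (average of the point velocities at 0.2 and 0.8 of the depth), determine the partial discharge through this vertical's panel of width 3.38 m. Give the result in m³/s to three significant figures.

v̄ = (0.491 + 0.237) / 2 = 0.3640 m/s
q = v̄ × d × w = 0.3640 × 3.00 × 3.38 = 3.691 m³/s

3.69 m³/s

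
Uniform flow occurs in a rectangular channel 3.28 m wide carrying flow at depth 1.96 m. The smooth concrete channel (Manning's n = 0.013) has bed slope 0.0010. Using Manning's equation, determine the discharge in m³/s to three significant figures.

A = b·y = 3.28 × 1.96 = 6.429 m²
P = b + 2y = 3.28 + 2×1.96 = 7.200 m
R = A/P = 6.429/7.200 = 0.8929 m
Q = (1/n)·A·R^(2/3)·S^(1/2) = (1/0.013) × 6.429 × 0.8929^(2/3) × 0.0010^(1/2) = 14.50 m³/s

14.5 m³/s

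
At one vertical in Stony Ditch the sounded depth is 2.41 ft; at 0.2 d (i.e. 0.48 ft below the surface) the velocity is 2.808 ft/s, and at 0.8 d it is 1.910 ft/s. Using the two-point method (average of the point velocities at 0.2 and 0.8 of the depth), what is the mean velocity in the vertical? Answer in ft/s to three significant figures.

2.36 ft/s

v̄ = (2.808 + 1.910) / 2 = 2.359 ft/s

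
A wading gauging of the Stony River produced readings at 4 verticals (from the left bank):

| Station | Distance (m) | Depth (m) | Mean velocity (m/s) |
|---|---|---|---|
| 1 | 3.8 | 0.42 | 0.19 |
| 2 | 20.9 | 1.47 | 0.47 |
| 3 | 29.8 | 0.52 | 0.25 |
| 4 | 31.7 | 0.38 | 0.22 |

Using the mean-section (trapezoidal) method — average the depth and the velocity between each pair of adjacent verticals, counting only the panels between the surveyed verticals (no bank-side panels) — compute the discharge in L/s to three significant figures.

8720 L/s

Panel 1-2: Δb = 17.1 m, d̄ = (0.42+1.47)/2 = 0.945, v̄ = (0.19+0.47)/2 = 0.33 → q = 17.1×0.945×0.33 = 5.333 m³/s
Panel 2-3: Δb = 8.9 m, d̄ = (1.47+0.52)/2 = 0.995, v̄ = (0.47+0.25)/2 = 0.36 → q = 8.9×0.995×0.36 = 3.188 m³/s
Panel 3-4: Δb = 1.9 m, d̄ = (0.52+0.38)/2 = 0.45, v̄ = (0.25+0.22)/2 = 0.235 → q = 1.9×0.45×0.235 = 0.2009 m³/s
Q = Σ q = 8.722 m³/s
= 8.722 × 1000 = 8722 L/s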